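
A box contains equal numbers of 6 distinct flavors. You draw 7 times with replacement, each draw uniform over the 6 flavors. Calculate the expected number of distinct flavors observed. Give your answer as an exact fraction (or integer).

Let Xⱼ=1 if type j appears at least once. P(Xⱼ=1) = 1 − ((6−1)/6)^7 = 201811/279936.
E[#distinct] = 6·201811/279936 = 201811/46656.

201811/46656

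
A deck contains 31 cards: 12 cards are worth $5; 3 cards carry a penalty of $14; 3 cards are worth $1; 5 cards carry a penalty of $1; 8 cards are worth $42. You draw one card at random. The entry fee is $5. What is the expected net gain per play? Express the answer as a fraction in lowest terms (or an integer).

E[payout] = (12/31)·5 + (3/31)·(-14) + (3/31)·1 + (5/31)·(-1) + (8/31)·42 = 352/31
Expected profit = 352/31 − 5 = 197/31

197/31 dollars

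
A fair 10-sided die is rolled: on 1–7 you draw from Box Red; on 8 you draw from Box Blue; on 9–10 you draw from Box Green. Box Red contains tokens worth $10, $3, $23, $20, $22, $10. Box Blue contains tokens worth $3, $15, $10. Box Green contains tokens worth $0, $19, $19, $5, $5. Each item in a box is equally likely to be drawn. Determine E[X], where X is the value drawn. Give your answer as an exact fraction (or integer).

328/25 dollars

E[X | Box Red] = (10 + 3 + 23 + 20 + 22 + 10)/6 = 44/3
E[X | Box Blue] = (3 + 15 + 10)/3 = 28/3
E[X | Box Green] = (0 + 19 + 19 + 5 + 5)/5 = 48/5
E[X] = (7/10)·44/3 + (1/10)·28/3 + (1/5)·48/5 = 328/25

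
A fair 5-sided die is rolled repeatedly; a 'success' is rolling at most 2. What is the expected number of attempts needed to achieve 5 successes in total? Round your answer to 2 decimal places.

12.50

By linearity (sum of 5 independent geometric waits), E[trials] = 5/p = 5/(2/5) = 25/2.
≈ 12.50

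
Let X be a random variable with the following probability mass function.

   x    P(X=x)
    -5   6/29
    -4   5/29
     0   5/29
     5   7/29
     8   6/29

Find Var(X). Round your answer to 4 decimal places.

E[X] = (6/29)·(-5) + (5/29)·(-4) + (5/29)·0 + (7/29)·5 + (6/29)·8 = 33/29
E[X²] = (6/29)·25 + (5/29)·16 + (5/29)·0 + (7/29)·25 + (6/29)·64 = 789/29
Var(X) = 789/29 − (33/29)² = 21792/841 ≈ 25.9120

25.9120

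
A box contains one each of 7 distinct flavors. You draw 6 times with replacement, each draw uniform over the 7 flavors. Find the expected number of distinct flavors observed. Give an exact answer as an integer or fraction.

70993/16807

Let Xⱼ=1 if type j appears at least once. P(Xⱼ=1) = 1 − ((7−1)/7)^6 = 70993/117649.
E[#distinct] = 7·70993/117649 = 70993/16807.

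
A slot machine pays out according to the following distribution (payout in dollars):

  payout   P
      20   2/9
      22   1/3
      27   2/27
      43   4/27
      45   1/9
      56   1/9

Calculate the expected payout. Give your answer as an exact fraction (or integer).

847/27 dollars

E[X] = (2/9)·20 + (1/3)·22 + (2/27)·27 + (4/27)·43 + (1/9)·45 + (1/9)·56
     = 847/27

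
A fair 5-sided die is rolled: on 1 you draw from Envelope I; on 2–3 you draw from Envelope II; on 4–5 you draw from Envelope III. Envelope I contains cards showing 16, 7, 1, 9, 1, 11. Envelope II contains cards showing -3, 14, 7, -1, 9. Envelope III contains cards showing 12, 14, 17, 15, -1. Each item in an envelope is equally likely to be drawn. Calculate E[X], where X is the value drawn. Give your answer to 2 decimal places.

E[X | Envelope I] = (16 + 7 + 1 + 9 + 1 + 11)/6 = 15/2
E[X | Envelope II] = (-3 + 14 + 7 − 1 + 9)/5 = 26/5
E[X | Envelope III] = (12 + 14 + 17 + 15 − 1)/5 = 57/5
E[X] = (1/5)·15/2 + (2/5)·26/5 + (2/5)·57/5 = 407/50 ≈ 8.14

8.14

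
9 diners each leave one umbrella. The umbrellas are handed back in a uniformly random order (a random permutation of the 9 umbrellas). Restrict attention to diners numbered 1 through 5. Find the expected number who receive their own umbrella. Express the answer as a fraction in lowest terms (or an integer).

5/9

Let Xᵢ = 1 if person i gets their own umbrella. For each i, P(Xᵢ=1) = 1/9.
By linearity of expectation, E[X₁+…+X_5] = 5·(1/9) = 5/9.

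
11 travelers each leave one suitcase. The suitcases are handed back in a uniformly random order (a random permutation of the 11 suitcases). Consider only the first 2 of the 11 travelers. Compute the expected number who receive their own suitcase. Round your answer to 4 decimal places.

Let Xᵢ = 1 if person i gets their own suitcase. For each i, P(Xᵢ=1) = 1/11.
By linearity of expectation, E[X₁+…+X_2] = 2·(1/11) = 2/11.
≈ 0.1818

0.1818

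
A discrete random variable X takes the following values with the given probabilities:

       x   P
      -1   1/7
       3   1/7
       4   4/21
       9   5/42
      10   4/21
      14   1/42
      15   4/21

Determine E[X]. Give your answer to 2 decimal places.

7.21

E[X] = (1/7)·(-1) + (1/7)·3 + (4/21)·4 + (5/42)·9 + (4/21)·10 + (1/42)·14 + (4/21)·15
     = 101/14 ≈ 7.21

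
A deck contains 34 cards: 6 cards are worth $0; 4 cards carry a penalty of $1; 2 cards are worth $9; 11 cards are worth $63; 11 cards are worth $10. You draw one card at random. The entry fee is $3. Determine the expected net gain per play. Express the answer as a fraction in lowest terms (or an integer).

715/34 dollars

E[payout] = (6/34)·0 + (4/34)·(-1) + (2/34)·9 + (11/34)·63 + (11/34)·10 = 817/34
Expected profit = 817/34 − 3 = 715/34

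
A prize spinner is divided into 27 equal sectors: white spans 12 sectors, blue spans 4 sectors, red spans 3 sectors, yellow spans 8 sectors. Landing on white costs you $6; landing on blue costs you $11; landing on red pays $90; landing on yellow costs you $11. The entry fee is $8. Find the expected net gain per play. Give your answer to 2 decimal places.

-$5.56

E[payout] = (12/27)·(-6) + (4/27)·(-11) + (3/27)·90 + (8/27)·(-11) = 22/9
Expected profit = 22/9 − 8 = -50/9 ≈ -$5.56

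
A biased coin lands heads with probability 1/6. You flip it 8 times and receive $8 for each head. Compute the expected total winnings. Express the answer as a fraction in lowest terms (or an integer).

32/3 dollars

E[#heads] = 8·1/6 = 4/3 (linearity over flips).
E[winnings] = 8·4/3 = 32/3.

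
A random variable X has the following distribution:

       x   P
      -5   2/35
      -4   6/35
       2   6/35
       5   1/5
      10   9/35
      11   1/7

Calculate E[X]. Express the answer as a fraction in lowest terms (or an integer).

E[X] = (2/35)·(-5) + (6/35)·(-4) + (6/35)·2 + (1/5)·5 + (9/35)·10 + (1/7)·11
     = 158/35

158/35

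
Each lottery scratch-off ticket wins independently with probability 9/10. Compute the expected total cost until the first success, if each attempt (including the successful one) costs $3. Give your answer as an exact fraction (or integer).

E[#attempts] = 1/p = 10/9; E[cost] = 3·10/9 = 10/3.

10/3 dollars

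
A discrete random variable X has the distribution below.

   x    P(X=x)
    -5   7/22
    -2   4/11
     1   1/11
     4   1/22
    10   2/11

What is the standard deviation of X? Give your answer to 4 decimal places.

5.3252

E[X] = -5/22, E[X²] = 625/22
Var(X) = E[X²] − (E[X])² = 625/22 − 25/484 = 13725/484
SD(X) = √(13725/484) ≈ 5.3252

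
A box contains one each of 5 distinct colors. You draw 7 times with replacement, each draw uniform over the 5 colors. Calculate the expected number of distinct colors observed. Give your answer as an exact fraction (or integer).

Let Xⱼ=1 if type j appears at least once. P(Xⱼ=1) = 1 − ((5−1)/5)^7 = 61741/78125.
E[#distinct] = 5·61741/78125 = 61741/15625.

61741/15625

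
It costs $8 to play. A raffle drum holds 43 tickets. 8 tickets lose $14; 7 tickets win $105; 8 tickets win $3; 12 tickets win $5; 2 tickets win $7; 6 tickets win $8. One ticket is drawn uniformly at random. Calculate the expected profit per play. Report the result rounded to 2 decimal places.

$9.88

E[payout] = (8/43)·(-14) + (7/43)·105 + (8/43)·3 + (12/43)·5 + (2/43)·7 + (6/43)·8 = 769/43
Expected profit = 769/43 − 8 = 425/43 ≈ $9.88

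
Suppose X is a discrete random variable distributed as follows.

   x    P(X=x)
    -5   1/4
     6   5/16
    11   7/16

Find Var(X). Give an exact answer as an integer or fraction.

10463/256

E[X] = (1/4)·(-5) + (5/16)·6 + (7/16)·11 = 87/16
E[X²] = (1/4)·25 + (5/16)·36 + (7/16)·121 = 1127/16
Var(X) = 1127/16 − (87/16)² = 10463/256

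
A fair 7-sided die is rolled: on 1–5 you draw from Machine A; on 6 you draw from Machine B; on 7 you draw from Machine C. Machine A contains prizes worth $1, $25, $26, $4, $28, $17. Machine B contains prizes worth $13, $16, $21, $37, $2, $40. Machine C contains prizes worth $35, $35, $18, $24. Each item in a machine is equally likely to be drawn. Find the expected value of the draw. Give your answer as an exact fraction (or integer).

401/21 dollars

E[X | Machine A] = (1 + 25 + 26 + 4 + 28 + 17)/6 = 101/6
E[X | Machine B] = (13 + 16 + 21 + 37 + 2 + 40)/6 = 43/2
E[X | Machine C] = (35 + 35 + 18 + 24)/4 = 28
E[X] = (5/7)·101/6 + (1/7)·43/2 + (1/7)·28 = 401/21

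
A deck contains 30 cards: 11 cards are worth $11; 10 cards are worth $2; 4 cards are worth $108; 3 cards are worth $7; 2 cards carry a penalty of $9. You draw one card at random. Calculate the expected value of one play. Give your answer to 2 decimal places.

E[payout] = (11/30)·11 + (10/30)·2 + (4/30)·108 + (3/30)·7 + (2/30)·(-9) = 96/5
≈ $19.20

$19.20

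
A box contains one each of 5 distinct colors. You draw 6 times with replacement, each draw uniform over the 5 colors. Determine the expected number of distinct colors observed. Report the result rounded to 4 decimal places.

Let Xⱼ=1 if type j appears at least once. P(Xⱼ=1) = 1 − ((5−1)/5)^6 = 11529/15625.
E[#distinct] = 5·11529/15625 = 11529/3125.
≈ 3.6893

3.6893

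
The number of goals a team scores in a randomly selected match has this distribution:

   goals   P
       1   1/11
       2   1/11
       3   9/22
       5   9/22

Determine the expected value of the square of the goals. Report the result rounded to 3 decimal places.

E[X²] = (1/11)·1 + (1/11)·4 + (9/22)·9 + (9/22)·25
     = 158/11 ≈ 14.364

14.364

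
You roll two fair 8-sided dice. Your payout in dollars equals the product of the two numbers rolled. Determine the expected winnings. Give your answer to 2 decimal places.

$20.25

Distribution of the product of the two numbers rolled: 1 w.p. 1/64, 2 w.p. 1/32, 3 w.p. 1/32, 4 w.p. 3/64, 5 w.p. 1/32, 6 w.p. 1/16, …
E[payout] = (1/64)·1 + (1/32)·2 + (1/32)·3 + (3/64)·4 + (1/32)·5 + (1/16)·6 + (1/32)·7 + (1/16)·8 + (1/64)·9 + (1/32)·10 + (1/16)·12 + (1/32)·14 + (1/32)·15 + (3/64)·16 + (1/32)·18 + (1/32)·20 + (1/32)·21 + (1/16)·24 + (1/64)·25 + (1/32)·28 + (1/32)·30 + (1/32)·32 + (1/32)·35 + (1/64)·36 + (1/32)·40 + (1/32)·42 + (1/32)·48 + (1/64)·49 + (1/32)·56 + (1/64)·64 = 81/4
≈ $20.25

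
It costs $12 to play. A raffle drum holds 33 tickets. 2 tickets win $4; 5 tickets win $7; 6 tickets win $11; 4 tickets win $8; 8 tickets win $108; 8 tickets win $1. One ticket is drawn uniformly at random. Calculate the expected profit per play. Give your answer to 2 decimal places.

$18.70

E[payout] = (2/33)·4 + (5/33)·7 + (6/33)·11 + (4/33)·8 + (8/33)·108 + (8/33)·1 = 1013/33
Expected profit = 1013/33 − 12 = 617/33 ≈ $18.70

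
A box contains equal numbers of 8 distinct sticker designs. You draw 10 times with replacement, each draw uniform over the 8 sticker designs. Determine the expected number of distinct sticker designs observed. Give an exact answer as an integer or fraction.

Let Xⱼ=1 if type j appears at least once. P(Xⱼ=1) = 1 − ((8−1)/8)^10 = 791266575/1073741824.
E[#distinct] = 8·791266575/1073741824 = 791266575/134217728.

791266575/134217728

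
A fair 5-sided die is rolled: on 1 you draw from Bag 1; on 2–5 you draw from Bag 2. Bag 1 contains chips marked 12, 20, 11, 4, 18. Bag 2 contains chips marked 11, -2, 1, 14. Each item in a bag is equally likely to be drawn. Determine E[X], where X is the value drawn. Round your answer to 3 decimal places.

E[X | Bag 1] = (12 + 20 + 11 + 4 + 18)/5 = 13
E[X | Bag 2] = (11 − 2 + 1 + 14)/4 = 6
E[X] = (1/5)·13 + (4/5)·6 = 37/5 ≈ 7.400

7.400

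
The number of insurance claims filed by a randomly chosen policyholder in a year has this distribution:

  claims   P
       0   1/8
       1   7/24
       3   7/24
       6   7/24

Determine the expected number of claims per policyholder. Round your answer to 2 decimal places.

2.92

E[X] = (1/8)·0 + (7/24)·1 + (7/24)·3 + (7/24)·6
     = 35/12 ≈ 2.92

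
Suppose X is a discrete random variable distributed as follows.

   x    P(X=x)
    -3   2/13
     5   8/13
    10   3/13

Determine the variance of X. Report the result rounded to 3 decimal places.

E[X] = (2/13)·(-3) + (8/13)·5 + (3/13)·10 = 64/13
E[X²] = (2/13)·9 + (8/13)·25 + (3/13)·100 = 518/13
Var(X) = 518/13 − (64/13)² = 2638/169 ≈ 15.609

15.609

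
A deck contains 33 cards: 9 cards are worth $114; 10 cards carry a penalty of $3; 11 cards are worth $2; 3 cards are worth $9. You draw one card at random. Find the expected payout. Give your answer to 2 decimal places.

$31.67

E[payout] = (9/33)·114 + (10/33)·(-3) + (11/33)·2 + (3/33)·9 = 95/3
≈ $31.67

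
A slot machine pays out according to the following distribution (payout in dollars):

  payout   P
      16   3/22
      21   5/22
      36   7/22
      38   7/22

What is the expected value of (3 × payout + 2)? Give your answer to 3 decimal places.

93.500

E[3x+2] = (3/22)·50 + (5/22)·65 + (7/22)·110 + (7/22)·116
     = 187/2 ≈ 93.500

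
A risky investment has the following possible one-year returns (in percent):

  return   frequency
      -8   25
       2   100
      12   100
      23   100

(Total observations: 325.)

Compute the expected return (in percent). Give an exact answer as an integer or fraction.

Total = 325, so P(return=-8) = 25/325, etc.
E[X] = (1/13)·(-8) + (4/13)·2 + (4/13)·12 + (4/13)·23
     = 140/13

140/13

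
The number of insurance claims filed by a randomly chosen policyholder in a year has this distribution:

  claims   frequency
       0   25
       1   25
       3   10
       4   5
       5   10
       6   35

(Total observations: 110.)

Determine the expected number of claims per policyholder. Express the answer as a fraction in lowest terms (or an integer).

Total = 110, so P(claims=0) = 25/110, etc.
E[X] = (5/22)·0 + (5/22)·1 + (1/11)·3 + (1/22)·4 + (1/11)·5 + (7/22)·6
     = 67/22

67/22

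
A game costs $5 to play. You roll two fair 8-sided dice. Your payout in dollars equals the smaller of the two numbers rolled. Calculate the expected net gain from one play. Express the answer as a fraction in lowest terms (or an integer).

-29/16 dollars

Distribution of the smaller of the two numbers rolled: 1 w.p. 15/64, 2 w.p. 13/64, 3 w.p. 11/64, 4 w.p. 9/64, 5 w.p. 7/64, 6 w.p. 5/64, …
E[payout] = (15/64)·1 + (13/64)·2 + (11/64)·3 + (9/64)·4 + (7/64)·5 + (5/64)·6 + (3/64)·7 + (1/64)·8 = 51/16
Expected profit = 51/16 − 5 = -29/16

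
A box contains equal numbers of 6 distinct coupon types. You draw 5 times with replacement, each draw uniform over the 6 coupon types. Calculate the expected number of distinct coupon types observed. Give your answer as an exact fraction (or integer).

4651/1296

Let Xⱼ=1 if type j appears at least once. P(Xⱼ=1) = 1 − ((6−1)/6)^5 = 4651/7776.
E[#distinct] = 6·4651/7776 = 4651/1296.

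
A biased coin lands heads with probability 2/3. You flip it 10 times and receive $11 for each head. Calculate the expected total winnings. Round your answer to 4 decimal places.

E[#heads] = 10·2/3 = 20/3 (linearity over flips).
E[winnings] = 11·20/3 = 220/3.
≈ 73.3333

$73.3333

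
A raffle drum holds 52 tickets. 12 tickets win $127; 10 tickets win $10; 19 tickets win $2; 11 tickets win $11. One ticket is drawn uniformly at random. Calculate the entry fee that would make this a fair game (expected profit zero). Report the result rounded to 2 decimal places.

E[payout] = (12/52)·127 + (10/52)·10 + (19/52)·2 + (11/52)·11 = 1783/52
Fair fee = E[payout] = 1783/52 ≈ $34.29

$34.29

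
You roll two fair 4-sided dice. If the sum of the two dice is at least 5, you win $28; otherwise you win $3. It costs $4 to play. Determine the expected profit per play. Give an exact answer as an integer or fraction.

117/8 dollars

E[payout] = (3/8)·3 + (5/8)·28 = 149/8
Expected profit = 149/8 − 4 = 117/8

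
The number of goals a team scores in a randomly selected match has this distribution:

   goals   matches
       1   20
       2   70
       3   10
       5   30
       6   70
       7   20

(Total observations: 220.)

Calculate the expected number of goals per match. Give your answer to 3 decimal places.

Total = 220, so P(goals=1) = 20/220, etc.
E[X] = (1/11)·1 + (7/22)·2 + (1/22)·3 + (3/22)·5 + (7/22)·6 + (1/11)·7
     = 45/11 ≈ 4.091

4.091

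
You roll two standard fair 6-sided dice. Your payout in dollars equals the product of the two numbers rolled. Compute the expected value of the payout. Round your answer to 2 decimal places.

$12.25

Distribution of the product of the two numbers rolled: 1 w.p. 1/36, 2 w.p. 1/18, 3 w.p. 1/18, 4 w.p. 1/12, 5 w.p. 1/18, 6 w.p. 1/9, …
E[payout] = (1/36)·1 + (1/18)·2 + (1/18)·3 + (1/12)·4 + (1/18)·5 + (1/9)·6 + (1/18)·8 + (1/36)·9 + (1/18)·10 + (1/9)·12 + (1/18)·15 + (1/36)·16 + (1/18)·18 + (1/18)·20 + (1/18)·24 + (1/36)·25 + (1/18)·30 + (1/36)·36 = 49/4
≈ $12.25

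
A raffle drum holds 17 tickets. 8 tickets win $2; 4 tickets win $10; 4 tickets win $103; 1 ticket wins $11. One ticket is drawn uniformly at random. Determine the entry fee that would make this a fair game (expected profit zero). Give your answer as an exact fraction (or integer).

E[payout] = (8/17)·2 + (4/17)·10 + (4/17)·103 + (1/17)·11 = 479/17
Fair fee = E[payout] = 479/17

479/17 dollars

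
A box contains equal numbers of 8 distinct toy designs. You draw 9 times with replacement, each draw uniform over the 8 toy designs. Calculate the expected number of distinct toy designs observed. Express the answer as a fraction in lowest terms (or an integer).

Let Xⱼ=1 if type j appears at least once. P(Xⱼ=1) = 1 − ((8−1)/8)^9 = 93864121/134217728.
E[#distinct] = 8·93864121/134217728 = 93864121/16777216.

93864121/16777216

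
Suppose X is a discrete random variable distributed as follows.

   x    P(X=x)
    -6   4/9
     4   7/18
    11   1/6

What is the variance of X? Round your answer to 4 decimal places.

E[X] = (4/9)·(-6) + (7/18)·4 + (1/6)·11 = 13/18
E[X²] = (4/9)·36 + (7/18)·16 + (1/6)·121 = 763/18
Var(X) = 763/18 − (13/18)² = 13565/324 ≈ 41.8673

41.8673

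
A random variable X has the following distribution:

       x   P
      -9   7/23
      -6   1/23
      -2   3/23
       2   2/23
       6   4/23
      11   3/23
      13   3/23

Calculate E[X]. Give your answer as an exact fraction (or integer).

E[X] = (7/23)·(-9) + (1/23)·(-6) + (3/23)·(-2) + (2/23)·2 + (4/23)·6 + (3/23)·11 + (3/23)·13
     = 25/23

25/23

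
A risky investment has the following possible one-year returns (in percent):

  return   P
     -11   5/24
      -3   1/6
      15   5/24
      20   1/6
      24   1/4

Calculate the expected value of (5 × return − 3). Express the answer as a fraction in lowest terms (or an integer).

136/3

E[5x-3] = (5/24)·(-58) + (1/6)·(-18) + (5/24)·72 + (1/6)·97 + (1/4)·117
     = 136/3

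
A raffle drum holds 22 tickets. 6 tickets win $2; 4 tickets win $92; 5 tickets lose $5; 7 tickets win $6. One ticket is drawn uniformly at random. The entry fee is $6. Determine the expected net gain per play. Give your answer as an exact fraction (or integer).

E[payout] = (6/22)·2 + (4/22)·92 + (5/22)·(-5) + (7/22)·6 = 397/22
Expected profit = 397/22 − 6 = 265/22

265/22 dollars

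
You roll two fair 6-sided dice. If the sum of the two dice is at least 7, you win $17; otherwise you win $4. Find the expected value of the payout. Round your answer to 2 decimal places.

E[payout] = (5/12)·4 + (7/12)·17 = 139/12
≈ $11.58

$11.58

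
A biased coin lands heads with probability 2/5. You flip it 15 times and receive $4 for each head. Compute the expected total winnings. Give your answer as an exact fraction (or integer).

$24

E[#heads] = 15·2/5 = 6 (linearity over flips).
E[winnings] = 4·6 = 24.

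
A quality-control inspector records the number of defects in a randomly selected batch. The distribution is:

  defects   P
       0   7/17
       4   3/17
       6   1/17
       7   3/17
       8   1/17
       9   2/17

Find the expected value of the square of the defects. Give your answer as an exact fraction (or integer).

457/17

E[X²] = (7/17)·0 + (3/17)·16 + (1/17)·36 + (3/17)·49 + (1/17)·64 + (2/17)·81
     = 457/17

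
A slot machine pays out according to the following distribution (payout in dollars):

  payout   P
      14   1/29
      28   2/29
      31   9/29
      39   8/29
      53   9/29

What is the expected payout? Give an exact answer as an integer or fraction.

E[X] = (1/29)·14 + (2/29)·28 + (9/29)·31 + (8/29)·39 + (9/29)·53
     = 1138/29

1138/29 dollars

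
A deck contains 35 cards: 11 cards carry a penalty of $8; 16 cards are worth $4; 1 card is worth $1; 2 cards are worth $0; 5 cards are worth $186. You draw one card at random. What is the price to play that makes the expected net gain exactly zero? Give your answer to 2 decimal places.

E[payout] = (11/35)·(-8) + (16/35)·4 + (1/35)·1 + (2/35)·0 + (5/35)·186 = 907/35
Fair fee = E[payout] = 907/35 ≈ $25.91

$25.91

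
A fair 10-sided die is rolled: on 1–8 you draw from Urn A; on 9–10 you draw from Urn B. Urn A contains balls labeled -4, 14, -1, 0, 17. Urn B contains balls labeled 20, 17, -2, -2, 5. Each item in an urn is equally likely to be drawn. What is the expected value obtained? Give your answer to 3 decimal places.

E[X | Urn A] = (-4 + 14 − 1 + 0 + 17)/5 = 26/5
E[X | Urn B] = (20 + 17 − 2 − 2 + 5)/5 = 38/5
E[X] = (4/5)·26/5 + (1/5)·38/5 = 142/25 ≈ 5.680

5.680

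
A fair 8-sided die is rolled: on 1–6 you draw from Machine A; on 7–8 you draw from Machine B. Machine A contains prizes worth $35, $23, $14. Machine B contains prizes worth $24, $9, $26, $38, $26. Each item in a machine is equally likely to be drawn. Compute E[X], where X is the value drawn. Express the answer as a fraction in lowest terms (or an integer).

483/20 dollars

E[X | Machine A] = (35 + 23 + 14)/3 = 24
E[X | Machine B] = (24 + 9 + 26 + 38 + 26)/5 = 123/5
E[X] = (3/4)·24 + (1/4)·123/5 = 483/20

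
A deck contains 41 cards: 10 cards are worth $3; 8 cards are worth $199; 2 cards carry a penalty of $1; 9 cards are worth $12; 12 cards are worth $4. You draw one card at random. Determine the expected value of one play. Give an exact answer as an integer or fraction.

E[payout] = (10/41)·3 + (8/41)·199 + (2/41)·(-1) + (9/41)·12 + (12/41)·4 = 1776/41

1776/41 dollars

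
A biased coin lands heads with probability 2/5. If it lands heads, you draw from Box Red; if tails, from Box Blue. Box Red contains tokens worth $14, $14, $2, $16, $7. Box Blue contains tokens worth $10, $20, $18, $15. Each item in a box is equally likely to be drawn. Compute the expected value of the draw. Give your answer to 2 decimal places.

E[X | Box Red] = (14 + 14 + 2 + 16 + 7)/5 = 53/5
E[X | Box Blue] = (10 + 20 + 18 + 15)/4 = 63/4
E[X] = (2/5)·53/5 + (3/5)·63/4 = 1369/100 ≈ 13.69

$13.69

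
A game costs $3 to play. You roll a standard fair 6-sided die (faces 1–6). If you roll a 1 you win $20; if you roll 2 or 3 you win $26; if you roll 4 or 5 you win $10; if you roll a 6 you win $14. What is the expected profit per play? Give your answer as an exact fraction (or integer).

44/3 dollars

E[payout] = (1/3)·10 + (1/6)·14 + (1/6)·20 + (1/3)·26 = 53/3
Expected profit = 53/3 − 3 = 44/3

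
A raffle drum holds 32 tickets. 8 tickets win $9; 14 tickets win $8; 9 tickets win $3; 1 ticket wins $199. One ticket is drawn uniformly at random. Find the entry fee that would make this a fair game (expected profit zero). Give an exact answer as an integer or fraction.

205/16 dollars

E[payout] = (8/32)·9 + (14/32)·8 + (9/32)·3 + (1/32)·199 = 205/16
Fair fee = E[payout] = 205/16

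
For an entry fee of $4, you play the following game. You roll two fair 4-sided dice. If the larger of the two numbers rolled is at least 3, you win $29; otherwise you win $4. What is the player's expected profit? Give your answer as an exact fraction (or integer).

75/4 dollars

E[payout] = (1/4)·4 + (3/4)·29 = 91/4
Expected profit = 91/4 − 4 = 75/4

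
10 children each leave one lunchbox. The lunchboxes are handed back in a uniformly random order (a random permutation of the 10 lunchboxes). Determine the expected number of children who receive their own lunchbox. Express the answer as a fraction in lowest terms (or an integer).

Let Xᵢ = 1 if person i gets their own lunchbox. For each i, P(Xᵢ=1) = 1/10.
By linearity of expectation, E[X₁+…+X_10] = 10·(1/10) = 1.

1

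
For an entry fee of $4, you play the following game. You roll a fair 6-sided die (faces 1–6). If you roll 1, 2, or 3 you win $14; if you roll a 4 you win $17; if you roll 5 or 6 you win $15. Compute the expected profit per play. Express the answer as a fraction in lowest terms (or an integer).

65/6 dollars

E[payout] = (1/2)·14 + (1/3)·15 + (1/6)·17 = 89/6
Expected profit = 89/6 − 4 = 65/6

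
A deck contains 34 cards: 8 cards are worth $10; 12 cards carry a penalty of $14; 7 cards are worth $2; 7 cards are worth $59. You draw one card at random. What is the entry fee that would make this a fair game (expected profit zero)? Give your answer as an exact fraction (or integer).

339/34 dollars

E[payout] = (8/34)·10 + (12/34)·(-14) + (7/34)·2 + (7/34)·59 = 339/34
Fair fee = E[payout] = 339/34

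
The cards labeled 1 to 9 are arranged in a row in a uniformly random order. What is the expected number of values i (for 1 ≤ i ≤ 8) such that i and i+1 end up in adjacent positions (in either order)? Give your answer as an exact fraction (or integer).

16/9

For each i ∈ {1,…,8}, let Xᵢ = 1 if i and i+1 are adjacent. P(Xᵢ=1) = 2·(9−1)!/9! = 2/9.
By linearity, E[ΣXᵢ] = (8)·(2/9) = 16/9.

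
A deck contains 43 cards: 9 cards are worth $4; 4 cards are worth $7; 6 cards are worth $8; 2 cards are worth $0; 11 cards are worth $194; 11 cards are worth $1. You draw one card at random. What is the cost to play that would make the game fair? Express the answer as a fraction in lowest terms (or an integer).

E[payout] = (9/43)·4 + (4/43)·7 + (6/43)·8 + (2/43)·0 + (11/43)·194 + (11/43)·1 = 2257/43
Fair fee = E[payout] = 2257/43

2257/43 dollars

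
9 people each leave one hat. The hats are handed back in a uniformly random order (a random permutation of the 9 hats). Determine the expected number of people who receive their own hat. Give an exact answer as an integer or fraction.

1

Let Xᵢ = 1 if person i gets their own hat. For each i, P(Xᵢ=1) = 1/9.
By linearity of expectation, E[X₁+…+X_9] = 9·(1/9) = 1.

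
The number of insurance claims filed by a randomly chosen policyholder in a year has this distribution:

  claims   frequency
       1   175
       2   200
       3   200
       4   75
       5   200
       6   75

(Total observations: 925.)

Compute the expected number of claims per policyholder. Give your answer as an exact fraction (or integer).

Total = 925, so P(claims=1) = 175/925, etc.
E[X] = (7/37)·1 + (8/37)·2 + (8/37)·3 + (3/37)·4 + (8/37)·5 + (3/37)·6
     = 117/37

117/37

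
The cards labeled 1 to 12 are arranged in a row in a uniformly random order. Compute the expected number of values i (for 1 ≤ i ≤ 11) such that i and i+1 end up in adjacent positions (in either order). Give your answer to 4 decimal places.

1.8333

For each i ∈ {1,…,11}, let Xᵢ = 1 if i and i+1 are adjacent. P(Xᵢ=1) = 2·(12−1)!/12! = 2/12.
By linearity, E[ΣXᵢ] = (11)·(2/12) = 11/6.
≈ 1.8333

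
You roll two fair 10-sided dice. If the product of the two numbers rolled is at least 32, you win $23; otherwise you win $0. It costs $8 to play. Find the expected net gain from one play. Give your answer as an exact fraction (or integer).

E[payout] = (61/100)·0 + (39/100)·23 = 897/100
Expected profit = 897/100 − 8 = 97/100

97/100 dollars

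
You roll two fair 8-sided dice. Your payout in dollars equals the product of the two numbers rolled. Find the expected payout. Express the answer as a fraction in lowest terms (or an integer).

Distribution of the product of the two numbers rolled: 1 w.p. 1/64, 2 w.p. 1/32, 3 w.p. 1/32, 4 w.p. 3/64, 5 w.p. 1/32, 6 w.p. 1/16, …
E[payout] = (1/64)·1 + (1/32)·2 + (1/32)·3 + (3/64)·4 + (1/32)·5 + (1/16)·6 + (1/32)·7 + (1/16)·8 + (1/64)·9 + (1/32)·10 + (1/16)·12 + (1/32)·14 + (1/32)·15 + (3/64)·16 + (1/32)·18 + (1/32)·20 + (1/32)·21 + (1/16)·24 + (1/64)·25 + (1/32)·28 + (1/32)·30 + (1/32)·32 + (1/32)·35 + (1/64)·36 + (1/32)·40 + (1/32)·42 + (1/32)·48 + (1/64)·49 + (1/32)·56 + (1/64)·64 = 81/4

81/4 dollars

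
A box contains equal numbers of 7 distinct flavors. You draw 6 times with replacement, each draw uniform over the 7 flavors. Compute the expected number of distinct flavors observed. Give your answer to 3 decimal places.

Let Xⱼ=1 if type j appears at least once. P(Xⱼ=1) = 1 − ((7−1)/7)^6 = 70993/117649.
E[#distinct] = 7·70993/117649 = 70993/16807.
≈ 4.224

4.224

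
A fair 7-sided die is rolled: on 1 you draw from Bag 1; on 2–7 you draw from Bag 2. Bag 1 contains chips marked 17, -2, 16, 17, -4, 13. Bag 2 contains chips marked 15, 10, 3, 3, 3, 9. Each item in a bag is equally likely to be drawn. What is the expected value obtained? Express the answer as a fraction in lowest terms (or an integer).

E[X | Bag 1] = (17 − 2 + 16 + 17 − 4 + 13)/6 = 19/2
E[X | Bag 2] = (15 + 10 + 3 + 3 + 3 + 9)/6 = 43/6
E[X] = (1/7)·19/2 + (6/7)·43/6 = 15/2

15/2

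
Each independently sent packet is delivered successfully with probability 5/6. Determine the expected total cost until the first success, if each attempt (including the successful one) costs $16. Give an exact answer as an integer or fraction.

96/5 dollars

E[#attempts] = 1/p = 6/5; E[cost] = 16·6/5 = 96/5.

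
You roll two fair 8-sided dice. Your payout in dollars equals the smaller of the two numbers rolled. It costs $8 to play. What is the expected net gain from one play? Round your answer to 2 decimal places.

-$4.81

Distribution of the smaller of the two numbers rolled: 1 w.p. 15/64, 2 w.p. 13/64, 3 w.p. 11/64, 4 w.p. 9/64, 5 w.p. 7/64, 6 w.p. 5/64, …
E[payout] = (15/64)·1 + (13/64)·2 + (11/64)·3 + (9/64)·4 + (7/64)·5 + (5/64)·6 + (3/64)·7 + (1/64)·8 = 51/16
Expected profit = 51/16 − 8 = -77/16 ≈ -$4.81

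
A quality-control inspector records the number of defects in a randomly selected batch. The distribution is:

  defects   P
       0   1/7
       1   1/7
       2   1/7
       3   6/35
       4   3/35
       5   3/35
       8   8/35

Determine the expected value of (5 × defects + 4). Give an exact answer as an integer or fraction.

152/7

E[5x+4] = (1/7)·4 + (1/7)·9 + (1/7)·14 + (6/35)·19 + (3/35)·24 + (3/35)·29 + (8/35)·44
     = 152/7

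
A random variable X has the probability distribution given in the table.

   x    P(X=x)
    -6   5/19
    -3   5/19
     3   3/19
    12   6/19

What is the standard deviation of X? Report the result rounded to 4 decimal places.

7.4261

E[X] = 36/19, E[X²] = 1116/19
Var(X) = E[X²] − (E[X])² = 1116/19 − 1296/361 = 19908/361
SD(X) = √(19908/361) ≈ 7.4261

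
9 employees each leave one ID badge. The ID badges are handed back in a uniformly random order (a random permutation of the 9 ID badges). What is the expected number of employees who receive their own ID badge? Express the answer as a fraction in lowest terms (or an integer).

Let Xᵢ = 1 if person i gets their own ID badge. For each i, P(Xᵢ=1) = 1/9.
By linearity of expectation, E[X₁+…+X_9] = 9·(1/9) = 1.

1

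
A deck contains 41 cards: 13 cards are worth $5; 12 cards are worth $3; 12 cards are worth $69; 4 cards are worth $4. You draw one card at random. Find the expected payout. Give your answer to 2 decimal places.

$23.05

E[payout] = (13/41)·5 + (12/41)·3 + (12/41)·69 + (4/41)·4 = 945/41
≈ $23.05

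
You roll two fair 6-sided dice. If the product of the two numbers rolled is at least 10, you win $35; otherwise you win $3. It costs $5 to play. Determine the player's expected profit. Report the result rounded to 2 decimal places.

$14.89

E[payout] = (17/36)·3 + (19/36)·35 = 179/9
Expected profit = 179/9 − 5 = 134/9 ≈ $14.89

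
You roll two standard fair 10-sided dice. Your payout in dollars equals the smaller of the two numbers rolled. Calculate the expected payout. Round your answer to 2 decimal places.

Distribution of the smaller of the two numbers rolled: 1 w.p. 19/100, 2 w.p. 17/100, 3 w.p. 3/20, 4 w.p. 13/100, 5 w.p. 11/100, 6 w.p. 9/100, …
E[payout] = (19/100)·1 + (17/100)·2 + (3/20)·3 + (13/100)·4 + (11/100)·5 + (9/100)·6 + (7/100)·7 + (1/20)·8 + (3/100)·9 + (1/100)·10 = 77/20
≈ $3.85

$3.85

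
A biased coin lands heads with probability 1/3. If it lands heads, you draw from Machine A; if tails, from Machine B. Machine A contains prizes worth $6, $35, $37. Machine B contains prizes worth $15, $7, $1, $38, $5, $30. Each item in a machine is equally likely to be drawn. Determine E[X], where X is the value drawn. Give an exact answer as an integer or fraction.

58/3 dollars

E[X | Machine A] = (6 + 35 + 37)/3 = 26
E[X | Machine B] = (15 + 7 + 1 + 38 + 5 + 30)/6 = 16
E[X] = (1/3)·26 + (2/3)·16 = 58/3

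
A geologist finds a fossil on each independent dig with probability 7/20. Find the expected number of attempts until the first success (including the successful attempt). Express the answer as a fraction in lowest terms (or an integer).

20/7

For a geometric distribution, E[trials] = 1/p = 1/(7/20) = 20/7.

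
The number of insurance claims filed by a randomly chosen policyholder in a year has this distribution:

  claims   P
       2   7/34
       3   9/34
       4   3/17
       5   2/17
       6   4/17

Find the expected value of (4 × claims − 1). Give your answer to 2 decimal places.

E[4x-1] = (7/34)·7 + (9/34)·11 + (3/17)·15 + (2/17)·19 + (4/17)·23
     = 249/17 ≈ 14.65

14.65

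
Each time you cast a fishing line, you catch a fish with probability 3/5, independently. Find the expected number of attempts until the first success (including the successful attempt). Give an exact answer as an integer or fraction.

5/3

For a geometric distribution, E[trials] = 1/p = 1/(3/5) = 5/3.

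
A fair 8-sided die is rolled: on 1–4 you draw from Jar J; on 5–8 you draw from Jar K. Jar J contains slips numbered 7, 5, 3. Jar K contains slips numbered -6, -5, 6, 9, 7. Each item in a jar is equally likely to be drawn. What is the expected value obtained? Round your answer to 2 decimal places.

3.60

E[X | Jar J] = (7 + 5 + 3)/3 = 5
E[X | Jar K] = (-6 − 5 + 6 + 9 + 7)/5 = 11/5
E[X] = (1/2)·5 + (1/2)·11/5 = 18/5 ≈ 3.60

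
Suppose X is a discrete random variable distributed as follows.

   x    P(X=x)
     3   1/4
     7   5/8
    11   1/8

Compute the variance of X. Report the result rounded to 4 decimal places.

5.7500

E[X] = (1/4)·3 + (5/8)·7 + (1/8)·11 = 13/2
E[X²] = (1/4)·9 + (5/8)·49 + (1/8)·121 = 48
Var(X) = 48 − (13/2)² = 23/4 ≈ 5.7500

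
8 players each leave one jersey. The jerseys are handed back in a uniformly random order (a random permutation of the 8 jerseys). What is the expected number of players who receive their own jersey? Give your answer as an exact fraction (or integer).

Let Xᵢ = 1 if person i gets their own jersey. For each i, P(Xᵢ=1) = 1/8.
By linearity of expectation, E[X₁+…+X_8] = 8·(1/8) = 1.

1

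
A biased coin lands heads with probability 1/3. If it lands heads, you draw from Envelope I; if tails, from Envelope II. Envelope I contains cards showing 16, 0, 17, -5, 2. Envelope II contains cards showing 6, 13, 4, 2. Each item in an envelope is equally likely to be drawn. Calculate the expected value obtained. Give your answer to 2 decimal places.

E[X | Envelope I] = (16 + 0 + 17 − 5 + 2)/5 = 6
E[X | Envelope II] = (6 + 13 + 4 + 2)/4 = 25/4
E[X] = (1/3)·6 + (2/3)·25/4 = 37/6 ≈ 6.17

6.17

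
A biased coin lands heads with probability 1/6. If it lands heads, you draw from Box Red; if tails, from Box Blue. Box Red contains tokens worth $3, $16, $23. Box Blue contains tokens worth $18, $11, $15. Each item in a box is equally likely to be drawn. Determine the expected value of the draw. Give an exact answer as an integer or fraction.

131/9 dollars

E[X | Box Red] = (3 + 16 + 23)/3 = 14
E[X | Box Blue] = (18 + 11 + 15)/3 = 44/3
E[X] = (1/6)·14 + (5/6)·44/3 = 131/9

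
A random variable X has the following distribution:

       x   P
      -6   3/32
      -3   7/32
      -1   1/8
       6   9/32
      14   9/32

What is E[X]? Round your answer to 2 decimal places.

4.28

E[X] = (3/32)·(-6) + (7/32)·(-3) + (1/8)·(-1) + (9/32)·6 + (9/32)·14
     = 137/32 ≈ 4.28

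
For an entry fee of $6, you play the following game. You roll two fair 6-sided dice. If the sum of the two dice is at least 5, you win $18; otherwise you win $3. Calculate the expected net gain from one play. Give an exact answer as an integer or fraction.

19/2 dollars

E[payout] = (1/6)·3 + (5/6)·18 = 31/2
Expected profit = 31/2 − 6 = 19/2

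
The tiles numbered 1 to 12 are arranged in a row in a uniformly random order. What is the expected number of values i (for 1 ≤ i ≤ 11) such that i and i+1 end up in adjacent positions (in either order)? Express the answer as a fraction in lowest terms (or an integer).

For each i ∈ {1,…,11}, let Xᵢ = 1 if i and i+1 are adjacent. P(Xᵢ=1) = 2·(12−1)!/12! = 2/12.
By linearity, E[ΣXᵢ] = (11)·(2/12) = 11/6.

11/6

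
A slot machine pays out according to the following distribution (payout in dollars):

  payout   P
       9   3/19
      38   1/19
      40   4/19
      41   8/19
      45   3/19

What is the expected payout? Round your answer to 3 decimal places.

$36.211

E[X] = (3/19)·9 + (1/19)·38 + (4/19)·40 + (8/19)·41 + (3/19)·45
     = 688/19 ≈ 36.211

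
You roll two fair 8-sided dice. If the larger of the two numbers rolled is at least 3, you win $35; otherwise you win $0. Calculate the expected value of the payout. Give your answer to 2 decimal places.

$32.81

E[payout] = (1/16)·0 + (15/16)·35 = 525/16
≈ $32.81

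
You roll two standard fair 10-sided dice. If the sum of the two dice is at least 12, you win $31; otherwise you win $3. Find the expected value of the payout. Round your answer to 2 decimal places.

E[payout] = (11/20)·3 + (9/20)·31 = 78/5
≈ $15.60

$15.60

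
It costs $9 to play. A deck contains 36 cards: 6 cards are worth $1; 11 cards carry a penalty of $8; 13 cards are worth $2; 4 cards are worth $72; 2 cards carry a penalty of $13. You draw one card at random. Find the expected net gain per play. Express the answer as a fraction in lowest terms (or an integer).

E[payout] = (6/36)·1 + (11/36)·(-8) + (13/36)·2 + (4/36)·72 + (2/36)·(-13) = 103/18
Expected profit = 103/18 − 9 = -59/18

-59/18 dollars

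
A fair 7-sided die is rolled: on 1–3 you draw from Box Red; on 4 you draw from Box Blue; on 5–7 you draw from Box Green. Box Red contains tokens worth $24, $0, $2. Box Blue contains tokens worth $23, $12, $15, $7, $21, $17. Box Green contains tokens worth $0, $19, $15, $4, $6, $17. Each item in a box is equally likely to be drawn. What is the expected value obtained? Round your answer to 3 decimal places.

$10.333

E[X | Box Red] = (24 + 0 + 2)/3 = 26/3
E[X | Box Blue] = (23 + 12 + 15 + 7 + 21 + 17)/6 = 95/6
E[X | Box Green] = (0 + 19 + 15 + 4 + 6 + 17)/6 = 61/6
E[X] = (3/7)·26/3 + (1/7)·95/6 + (3/7)·61/6 = 31/3 ≈ 10.333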